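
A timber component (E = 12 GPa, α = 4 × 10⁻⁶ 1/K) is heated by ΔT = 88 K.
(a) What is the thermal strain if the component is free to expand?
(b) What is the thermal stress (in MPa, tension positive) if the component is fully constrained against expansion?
(a) Free thermal strain ε_th = α·ΔT = (4 × 10⁻⁶) × 88 = 0.000352
(b) Fully constrained, the expansion is suppressed, so σ = -E·α·ΔT. Convert E = 12 GPa = 1.2 × 10¹⁰ Pa.
  σ = -(1.2 × 10¹⁰) × (4 × 10⁻⁶) × 88 = -4.224 × 10⁶ Pa = -4.224 MPa (compressive)
Final answer: (a) ε_th = 0.000352, (b) σ = -4.224 MPa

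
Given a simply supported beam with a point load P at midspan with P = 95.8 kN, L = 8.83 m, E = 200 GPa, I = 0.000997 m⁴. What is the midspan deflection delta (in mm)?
Model: a simply supported beam with a point load P at midspan, so delta = (P·L^3) / (48·E·I).
Convert to SI units:
  P = 95.8 kN = 95800 N
  E = 200 GPa = 2 × 10¹¹ Pa
Substitute:
  delta = (95800 × 8.83^3) / (48 × (2 × 10¹¹) × 0.000997)
  delta = 0.006891 m
Convert: delta = 0.006891 m = 6.891 mm
Final answer: delta = 6.891 mm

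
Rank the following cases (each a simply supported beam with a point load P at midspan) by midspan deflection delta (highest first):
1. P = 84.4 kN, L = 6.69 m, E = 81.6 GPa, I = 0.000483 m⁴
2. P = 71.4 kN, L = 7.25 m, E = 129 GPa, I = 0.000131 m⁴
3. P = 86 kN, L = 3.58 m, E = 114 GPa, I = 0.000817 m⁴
Model: a simply supported beam with a point load P at midspan, so delta = (P·L^3) / (48·E·I) (SI units).
  Case 1: delta = (84400 × 6.69^3) / (48 × (8.16 × 10¹⁰) × 0.000483) = 0.01336 m = 13.36 mm
  Case 2: delta = (71400 × 7.25^3) / (48 × (1.29 × 10¹¹) × 0.000131) = 0.03354 m = 33.54 mm
  Case 3: delta = (86000 × 3.58^3) / (48 × (1.14 × 10¹¹) × 0.000817) = 0.0008826 m = 0.8826 mm
Ordering: 33.54 mm (case 2) > 13.36 mm (case 1) > 0.8826 mm (case 3)
Final answer: 2, 1, 3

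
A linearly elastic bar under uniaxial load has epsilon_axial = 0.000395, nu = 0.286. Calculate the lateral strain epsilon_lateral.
Model: a linearly elastic bar under uniaxial load, so epsilon_lateral = -nu·epsilon_axial.
Substitute:
  epsilon_lateral = -(0.286 × 0.000395)
  epsilon_lateral = -0.000113
Final answer: epsilon_lateral = -0.000113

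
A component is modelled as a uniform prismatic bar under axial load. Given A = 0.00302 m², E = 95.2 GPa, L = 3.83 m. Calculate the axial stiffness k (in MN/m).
Model: a uniform prismatic bar under axial load, so k = (A·E) / L.
Convert to SI units:
  E = 95.2 GPa = 9.52 × 10¹⁰ Pa
Substitute:
  k = (0.00302 × (9.52 × 10¹⁰)) / 3.83
  k = 7.507 × 10⁷ N/m
Convert: k = 7.507 × 10⁷ N/m = 75.07 MN/m
Final answer: k = 75.07 MN/m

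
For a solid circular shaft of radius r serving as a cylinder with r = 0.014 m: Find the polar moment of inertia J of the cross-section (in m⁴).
Model: a solid circular shaft of radius r, so J = (π·r^4) / 2.
Substitute:
  J = (π × 0.014^4) / 2
  J = 6.034 × 10⁻⁸ m⁴
Final answer: J = 6.034 × 10⁻⁸ m⁴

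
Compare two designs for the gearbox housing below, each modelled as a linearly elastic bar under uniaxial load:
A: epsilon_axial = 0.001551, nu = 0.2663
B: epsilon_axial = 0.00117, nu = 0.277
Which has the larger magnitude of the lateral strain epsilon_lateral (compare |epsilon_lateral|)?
Model: a linearly elastic bar under uniaxial load, so epsilon_lateral = -nu·epsilon_axial (SI units).
  A: epsilon_lateral = -(0.2663 × 0.001551) = -0.000413
  B: epsilon_lateral = -(0.277 × 0.00117) = -0.0003241
|epsilon_lateral|: A = 0.000413, B = 0.0003241, so A is larger in magnitude.
Final answer: A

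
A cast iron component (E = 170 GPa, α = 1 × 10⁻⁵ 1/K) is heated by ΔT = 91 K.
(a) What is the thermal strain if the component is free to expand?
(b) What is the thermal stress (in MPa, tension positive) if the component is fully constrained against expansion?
(a) Free thermal strain ε_th = α·ΔT = (1 × 10⁻⁵) × 91 = 0.00091
(b) Fully constrained, the expansion is suppressed, so σ = -E·α·ΔT. Convert E = 170 GPa = 1.7 × 10¹¹ Pa.
  σ = -(1.7 × 10¹¹) × (1 × 10⁻⁵) × 91 = -1.547 × 10⁸ Pa = -154.7 MPa (compressive)
Final answer: (a) ε_th = 0.00091, (b) σ = -154.7 MPa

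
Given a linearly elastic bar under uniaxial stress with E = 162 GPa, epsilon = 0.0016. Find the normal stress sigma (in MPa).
Model: a linearly elastic bar under uniaxial stress, so sigma = E·epsilon.
Convert to SI units:
  E = 162 GPa = 1.62 × 10¹¹ Pa
Substitute:
  sigma = (1.62 × 10¹¹) × 0.0016
  sigma = 2.592 × 10⁸ Pa
Convert: sigma = 2.592 × 10⁸ Pa = 259.2 MPa
Final answer: sigma = 259.2 MPa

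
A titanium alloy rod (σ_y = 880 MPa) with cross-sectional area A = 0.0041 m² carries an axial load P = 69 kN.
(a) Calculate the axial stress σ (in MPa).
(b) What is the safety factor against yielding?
(a) Axial stress σ = P/A. Convert P = 69 kN = 69000 N.
  σ = 69000 / 0.0041 = 1.683 × 10⁷ Pa = 16.83 MPa
(b) Safety factor SF = σ_y/σ = 880 / 16.83 = 52.29
Final answer: (a) σ = 16.83 MPa, (b) SF = 52.29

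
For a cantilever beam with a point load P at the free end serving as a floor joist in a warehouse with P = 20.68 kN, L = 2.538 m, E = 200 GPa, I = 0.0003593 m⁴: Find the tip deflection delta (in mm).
Model: a cantilever beam with a point load P at the free end, so delta = (P·L^3) / (3·E·I).
Convert to SI units:
  P = 20.68 kN = 20680 N
  E = 200 GPa = 2 × 10¹¹ Pa
Substitute:
  delta = (20680 × 2.538^3) / (3 × (2 × 10¹¹) × 0.0003593)
  delta = 0.001568 m
Convert: delta = 0.001568 m = 1.568 mm
Final answer: delta = 1.568 mm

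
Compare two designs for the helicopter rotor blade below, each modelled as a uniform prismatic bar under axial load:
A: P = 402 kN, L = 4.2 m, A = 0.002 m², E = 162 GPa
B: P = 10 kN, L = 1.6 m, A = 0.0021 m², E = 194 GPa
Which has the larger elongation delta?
Model: a uniform prismatic bar under axial load, so delta = (P·L) / (A·E) (SI units).
  A: delta = (402000 × 4.2) / (0.002 × (1.62 × 10¹¹)) = 0.005211 m = 5.211 mm
  B: delta = (10000 × 1.6) / (0.0021 × (1.94 × 10¹¹)) = 3.927 × 10⁻⁵ m = 0.03927 mm
5.211 mm > 0.03927 mm, so A is larger.
Final answer: A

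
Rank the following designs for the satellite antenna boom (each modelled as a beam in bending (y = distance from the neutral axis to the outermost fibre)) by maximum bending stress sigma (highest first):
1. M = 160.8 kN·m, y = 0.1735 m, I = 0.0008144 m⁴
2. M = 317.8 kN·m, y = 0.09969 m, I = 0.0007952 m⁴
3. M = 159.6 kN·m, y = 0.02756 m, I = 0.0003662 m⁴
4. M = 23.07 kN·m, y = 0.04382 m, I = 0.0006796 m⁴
Model: a beam in bending (y = distance from the neutral axis to the outermost fibre), so sigma = (M·y) / I (SI units).
  Case 1: sigma = (160800 × 0.1735) / 0.0008144 = 3.426 × 10⁷ Pa = 34.26 MPa
  Case 2: sigma = (317800 × 0.09969) / 0.0007952 = 3.984 × 10⁷ Pa = 39.84 MPa
  Case 3: sigma = (159600 × 0.02756) / 0.0003662 = 1.201 × 10⁷ Pa = 12.01 MPa
  Case 4: sigma = (23070 × 0.04382) / 0.0006796 = 1.488 × 10⁶ Pa = 1.488 MPa
Ordering: 39.84 MPa (case 2) > 34.26 MPa (case 1) > 12.01 MPa (case 3) > 1.488 MPa (case 4)
Final answer: 2, 1, 3, 4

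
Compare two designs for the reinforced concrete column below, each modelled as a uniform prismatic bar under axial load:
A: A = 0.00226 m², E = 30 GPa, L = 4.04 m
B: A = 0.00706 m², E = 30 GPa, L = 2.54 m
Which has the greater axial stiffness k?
Model: a uniform prismatic bar under axial load, so k = (A·E) / L (SI units).
  A: k = (0.00226 × (3 × 10¹⁰)) / 4.04 = 1.678 × 10⁷ N/m = 16.78 MN/m
  B: k = (0.00706 × (3 × 10¹⁰)) / 2.54 = 8.339 × 10⁷ N/m = 83.39 MN/m
83.39 MN/m > 16.78 MN/m, so B is larger.
Final answer: B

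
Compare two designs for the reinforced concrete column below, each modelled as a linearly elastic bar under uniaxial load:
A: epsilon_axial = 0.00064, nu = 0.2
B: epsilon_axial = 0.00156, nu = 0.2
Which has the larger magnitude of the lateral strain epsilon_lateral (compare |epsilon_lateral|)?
Model: a linearly elastic bar under uniaxial load, so epsilon_lateral = -nu·epsilon_axial (SI units).
  A: epsilon_lateral = -(0.2 × 0.00064) = -0.000128
  B: epsilon_lateral = -(0.2 × 0.00156) = -0.000312
|epsilon_lateral|: A = 0.000128, B = 0.000312, so B is larger in magnitude.
Final answer: B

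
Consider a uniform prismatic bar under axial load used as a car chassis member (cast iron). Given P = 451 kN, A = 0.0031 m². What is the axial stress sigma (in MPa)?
Model: a uniform prismatic bar under axial load, so sigma = P / A.
Convert to SI units:
  P = 451 kN = 451000 N
Substitute:
  sigma = 451000 / 0.0031
  sigma = 1.455 × 10⁸ Pa
Convert: sigma = 1.455 × 10⁸ Pa = 145.5 MPa
Final answer: sigma = 145.5 MPa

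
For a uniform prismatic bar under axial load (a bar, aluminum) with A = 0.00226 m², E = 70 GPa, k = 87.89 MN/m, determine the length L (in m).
Model: a uniform prismatic bar under axial load, so k = (A·E) / L.
Solve for L: L = (A·E) / k.
Convert to SI units:
  E = 70 GPa = 7 × 10¹⁰ Pa
  k = 87.89 MN/m = 8.789 × 10⁷ N/m
Substitute:
  L = (0.00226 × (7 × 10¹⁰)) / (8.789 × 10⁷)
  L = 1.8 m
Final answer: L = 1.8 m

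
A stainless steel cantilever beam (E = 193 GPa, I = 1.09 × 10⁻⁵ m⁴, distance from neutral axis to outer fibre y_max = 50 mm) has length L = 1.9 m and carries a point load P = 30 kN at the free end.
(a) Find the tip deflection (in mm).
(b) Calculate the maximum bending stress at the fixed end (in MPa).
(a) Tip deflection of a cantilever with an end point load: δ = P·L^3 / (3·E·I). Convert P = 30 kN = 30000 N, E = 193 GPa = 1.93 × 10¹¹ Pa.
  δ = (30000 × 1.9^3) / (3 × (1.93 × 10¹¹) × (1.09 × 10⁻⁵)) = 0.0326 m = 32.6 mm
(b) Maximum bending moment at the fixed end: M = P·L = 30000 × 1.9 = 57000 N·m. Convert y_max = 50 mm = 0.05 m.
  σ = M·y_max / I = (57000 × 0.05) / (1.09 × 10⁻⁵) = 2.615 × 10⁸ Pa = 261.5 MPa
Final answer: (a) δ = 32.6 mm, (b) σ = 261.5 MPa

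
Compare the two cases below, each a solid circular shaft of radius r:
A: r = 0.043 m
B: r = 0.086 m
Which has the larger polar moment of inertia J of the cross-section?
Model: a solid circular shaft of radius r, so J = (π·r^4) / 2 (SI units).
  A: J = (π × 0.043^4) / 2 = 5.37 × 10⁻⁶ m⁴
  B: J = (π × 0.086^4) / 2 = 8.592 × 10⁻⁵ m⁴
8.592 × 10⁻⁵ m⁴ > 5.37 × 10⁻⁶ m⁴, so B is larger.
Final answer: B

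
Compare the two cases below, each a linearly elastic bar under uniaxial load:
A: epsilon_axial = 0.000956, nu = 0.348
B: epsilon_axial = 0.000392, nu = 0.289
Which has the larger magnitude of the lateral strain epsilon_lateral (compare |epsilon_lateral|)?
Model: a linearly elastic bar under uniaxial load, so epsilon_lateral = -nu·epsilon_axial (SI units).
  A: epsilon_lateral = -(0.348 × 0.000956) = -0.0003327
  B: epsilon_lateral = -(0.289 × 0.000392) = -0.0001133
|epsilon_lateral|: A = 0.0003327, B = 0.0001133, so A is larger in magnitude.
Final answer: A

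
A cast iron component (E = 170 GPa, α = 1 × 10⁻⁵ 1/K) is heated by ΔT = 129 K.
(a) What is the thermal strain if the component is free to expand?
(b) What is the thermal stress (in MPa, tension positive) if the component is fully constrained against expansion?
(a) Free thermal strain ε_th = α·ΔT = (1 × 10⁻⁵) × 129 = 0.00129
(b) Fully constrained, the expansion is suppressed, so σ = -E·α·ΔT. Convert E = 170 GPa = 1.7 × 10¹¹ Pa.
  σ = -(1.7 × 10¹¹) × (1 × 10⁻⁵) × 129 = -2.193 × 10⁸ Pa = -219.3 MPa (compressive)
Final answer: (a) ε_th = 0.00129, (b) σ = -219.3 MPa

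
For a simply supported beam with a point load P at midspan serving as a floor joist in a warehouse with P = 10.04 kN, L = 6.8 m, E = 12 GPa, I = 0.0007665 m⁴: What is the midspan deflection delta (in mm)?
Model: a simply supported beam with a point load P at midspan, so delta = (P·L^3) / (48·E·I).
Convert to SI units:
  P = 10.04 kN = 10040 N
  E = 12 GPa = 1.2 × 10¹⁰ Pa
Substitute:
  delta = (10040 × 6.8^3) / (48 × (1.2 × 10¹⁰) × 0.0007665)
  delta = 0.00715 m
Convert: delta = 0.00715 m = 7.15 mm
Final answer: delta = 7.15 mm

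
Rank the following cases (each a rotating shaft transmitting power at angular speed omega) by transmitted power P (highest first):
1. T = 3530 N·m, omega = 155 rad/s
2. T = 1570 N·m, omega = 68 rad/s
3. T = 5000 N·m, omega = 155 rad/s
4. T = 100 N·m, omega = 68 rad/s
Model: a rotating shaft transmitting power at angular speed omega, so P = T·omega (SI units).
  Case 1: P = 3530 × 155 = 547200 W = 547.2 kW
  Case 2: P = 1570 × 68 = 106800 W = 106.8 kW
  Case 3: P = 5000 × 155 = 775000 W = 775 kW
  Case 4: P = 100 × 68 = 6800 W = 6.8 kW
Ordering: 775 kW (case 3) > 547.2 kW (case 1) > 106.8 kW (case 2) > 6.8 kW (case 4)
Final answer: 3, 1, 2, 4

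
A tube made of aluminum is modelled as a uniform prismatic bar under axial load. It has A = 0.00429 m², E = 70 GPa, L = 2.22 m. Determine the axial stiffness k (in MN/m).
Model: a uniform prismatic bar under axial load, so k = (A·E) / L.
Convert to SI units:
  E = 70 GPa = 7 × 10¹⁰ Pa
Substitute:
  k = (0.00429 × (7 × 10¹⁰)) / 2.22
  k = 1.353 × 10⁸ N/m
Convert: k = 1.353 × 10⁸ N/m = 135.3 MN/m
Final answer: k = 135.3 MN/m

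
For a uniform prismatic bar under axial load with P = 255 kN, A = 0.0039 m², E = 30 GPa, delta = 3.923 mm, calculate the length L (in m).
Model: a uniform prismatic bar under axial load, so delta = (P·L) / (A·E).
Solve for L: L = (delta·A·E) / P.
Convert to SI units:
  P = 255 kN = 255000 N
  E = 30 GPa = 3 × 10¹⁰ Pa
  delta = 3.923 mm = 0.003923 m
Substitute:
  L = (0.003923 × 0.0039 × (3 × 10¹⁰)) / 255000
  L = 1.8 m
Final answer: L = 1.8 m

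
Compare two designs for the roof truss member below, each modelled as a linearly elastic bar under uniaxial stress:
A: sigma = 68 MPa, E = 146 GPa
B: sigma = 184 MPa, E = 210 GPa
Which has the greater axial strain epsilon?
Model: a linearly elastic bar under uniaxial stress, so epsilon = sigma / E (SI units).
  A: epsilon = (6.8 × 10⁷) / (1.46 × 10¹¹) = 0.0004658
  B: epsilon = (1.84 × 10⁸) / (2.1 × 10¹¹) = 0.0008762
0.0008762 > 0.0004658, so B is larger.
Final answer: B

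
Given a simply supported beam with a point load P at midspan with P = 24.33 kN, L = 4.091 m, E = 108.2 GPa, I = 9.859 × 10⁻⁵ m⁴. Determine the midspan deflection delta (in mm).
Model: a simply supported beam with a point load P at midspan, so delta = (P·L^3) / (48·E·I).
Convert to SI units:
  P = 24.33 kN = 24330 N
  E = 108.2 GPa = 1.082 × 10¹¹ Pa
Substitute:
  delta = (24330 × 4.091^3) / (48 × (1.082 × 10¹¹) × (9.859 × 10⁻⁵))
  delta = 0.003253 m
Convert: delta = 0.003253 m = 3.253 mm
Final answer: delta = 3.253 mm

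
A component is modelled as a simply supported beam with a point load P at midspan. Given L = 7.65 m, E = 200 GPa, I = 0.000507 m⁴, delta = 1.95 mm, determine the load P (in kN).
Model: a simply supported beam with a point load P at midspan, so delta = (P·L^3) / (48·E·I).
Solve for P: P = (48·delta·E·I) / L^3.
Convert to SI units:
  E = 200 GPa = 2 × 10¹¹ Pa
  delta = 1.95 mm = 0.00195 m
Substitute:
  P = (48 × 0.00195 × (2 × 10¹¹) × 0.000507) / 7.65^3
  P = 21200 N
Convert: P = 21200 N = 21.2 kN
Final answer: P = 21.2 kN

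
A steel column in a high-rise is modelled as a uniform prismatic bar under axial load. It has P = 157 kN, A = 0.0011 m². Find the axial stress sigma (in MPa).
Model: a uniform prismatic bar under axial load, so sigma = P / A.
Convert to SI units:
  P = 157 kN = 157000 N
Substitute:
  sigma = 157000 / 0.0011
  sigma = 1.427 × 10⁸ Pa
Convert: sigma = 1.427 × 10⁸ Pa = 142.7 MPa
Final answer: sigma = 142.7 MPa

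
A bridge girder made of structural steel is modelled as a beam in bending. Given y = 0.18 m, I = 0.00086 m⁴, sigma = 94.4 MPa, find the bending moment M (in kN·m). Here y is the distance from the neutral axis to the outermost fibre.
Model: a beam in bending, so sigma = (M·y) / I.
Solve for M: M = (sigma·I) / y.
Convert to SI units:
  sigma = 94.4 MPa = 9.44 × 10⁷ Pa
Substitute:
  M = ((9.44 × 10⁷) × 0.00086) / 0.18
  M = 451000 N·m
Convert: M = 451000 N·m = 451 kN·m
Final answer: M = 451 kN·m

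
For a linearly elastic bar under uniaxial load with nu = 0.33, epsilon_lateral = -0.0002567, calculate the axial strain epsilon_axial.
Model: a linearly elastic bar under uniaxial load, so epsilon_lateral = -nu·epsilon_axial.
Solve for epsilon_axial: epsilon_axial = -epsilon_lateral / nu.
Substitute:
  epsilon_axial = -(-0.0002567) / 0.33
  epsilon_axial = 0.0007779
Final answer: epsilon_axial = 0.0007779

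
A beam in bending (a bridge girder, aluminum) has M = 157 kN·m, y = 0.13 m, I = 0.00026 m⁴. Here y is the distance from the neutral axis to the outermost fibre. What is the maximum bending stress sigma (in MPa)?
Model: a beam in bending, so sigma = (M·y) / I.
Convert to SI units:
  M = 157 kN·m = 157000 N·m
Substitute:
  sigma = (157000 × 0.13) / 0.00026
  sigma = 7.85 × 10⁷ Pa
Convert: sigma = 7.85 × 10⁷ Pa = 78.5 MPa
Final answer: sigma = 78.5 MPa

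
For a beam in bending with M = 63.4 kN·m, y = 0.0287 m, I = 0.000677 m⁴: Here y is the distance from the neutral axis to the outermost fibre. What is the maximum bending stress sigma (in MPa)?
Model: a beam in bending, so sigma = (M·y) / I.
Convert to SI units:
  M = 63.4 kN·m = 63400 N·m
Substitute:
  sigma = (63400 × 0.0287) / 0.000677
  sigma = 2.688 × 10⁶ Pa
Convert: sigma = 2.688 × 10⁶ Pa = 2.688 MPa
Final answer: sigma = 2.688 MPa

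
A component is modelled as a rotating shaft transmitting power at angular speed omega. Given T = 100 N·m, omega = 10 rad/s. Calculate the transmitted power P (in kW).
Model: a rotating shaft transmitting power at angular speed omega, so P = T·omega.
Substitute:
  P = 100 × 10
  P = 1000 W
Convert: P = 1000 W = 1 kW
Final answer: P = 1 kW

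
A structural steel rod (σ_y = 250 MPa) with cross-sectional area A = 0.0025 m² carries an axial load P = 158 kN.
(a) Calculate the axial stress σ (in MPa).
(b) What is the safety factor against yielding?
(a) Axial stress σ = P/A. Convert P = 158 kN = 158000 N.
  σ = 158000 / 0.0025 = 6.32 × 10⁷ Pa = 63.2 MPa
(b) Safety factor SF = σ_y/σ = 250 / 63.2 = 3.956
Final answer: (a) σ = 63.2 MPa, (b) SF = 3.956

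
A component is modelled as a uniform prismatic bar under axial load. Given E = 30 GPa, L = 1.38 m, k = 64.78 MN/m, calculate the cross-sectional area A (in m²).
Model: a uniform prismatic bar under axial load, so k = (A·E) / L.
Solve for A: A = (k·L) / E.
Convert to SI units:
  E = 30 GPa = 3 × 10¹⁰ Pa
  k = 64.78 MN/m = 6.478 × 10⁷ N/m
Substitute:
  A = ((6.478 × 10⁷) × 1.38) / (3 × 10¹⁰)
  A = 0.00298 m²
Final answer: A = 0.00298 m²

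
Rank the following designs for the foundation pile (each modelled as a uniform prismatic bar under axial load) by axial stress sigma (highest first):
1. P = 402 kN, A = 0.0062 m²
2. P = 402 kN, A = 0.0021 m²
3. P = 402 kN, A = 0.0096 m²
Model: a uniform prismatic bar under axial load, so sigma = P / A (SI units).
  Case 1: sigma = 402000 / 0.0062 = 6.484 × 10⁷ Pa = 64.84 MPa
  Case 2: sigma = 402000 / 0.0021 = 1.914 × 10⁸ Pa = 191.4 MPa
  Case 3: sigma = 402000 / 0.0096 = 4.188 × 10⁷ Pa = 41.88 MPa
Ordering: 191.4 MPa (case 2) > 64.84 MPa (case 1) > 41.88 MPa (case 3)
Final answer: 2, 1, 3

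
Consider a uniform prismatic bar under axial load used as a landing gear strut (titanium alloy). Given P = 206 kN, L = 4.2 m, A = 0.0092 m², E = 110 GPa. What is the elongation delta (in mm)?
Model: a uniform prismatic bar under axial load, so delta = (P·L) / (A·E).
Convert to SI units:
  P = 206 kN = 206000 N
  E = 110 GPa = 1.1 × 10¹¹ Pa
Substitute:
  delta = (206000 × 4.2) / (0.0092 × (1.1 × 10¹¹))
  delta = 0.0008549 m
Convert: delta = 0.0008549 m = 0.8549 mm
Final answer: delta = 0.8549 mm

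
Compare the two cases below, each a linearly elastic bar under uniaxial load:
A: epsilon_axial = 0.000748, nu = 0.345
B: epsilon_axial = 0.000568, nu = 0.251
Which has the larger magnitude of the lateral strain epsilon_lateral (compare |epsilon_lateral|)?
Model: a linearly elastic bar under uniaxial load, so epsilon_lateral = -nu·epsilon_axial (SI units).
  A: epsilon_lateral = -(0.345 × 0.000748) = -0.0002581
  B: epsilon_lateral = -(0.251 × 0.000568) = -0.0001426
|epsilon_lateral|: A = 0.0002581, B = 0.0001426, so A is larger in magnitude.
Final answer: A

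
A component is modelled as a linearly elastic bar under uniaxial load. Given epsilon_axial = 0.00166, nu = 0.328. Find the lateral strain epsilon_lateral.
Model: a linearly elastic bar under uniaxial load, so epsilon_lateral = -nu·epsilon_axial.
Substitute:
  epsilon_lateral = -(0.328 × 0.00166)
  epsilon_lateral = -0.0005445
Final answer: epsilon_lateral = -0.0005445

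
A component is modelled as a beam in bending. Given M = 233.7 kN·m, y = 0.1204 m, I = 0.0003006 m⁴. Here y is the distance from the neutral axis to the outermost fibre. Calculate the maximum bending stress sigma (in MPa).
Model: a beam in bending, so sigma = (M·y) / I.
Convert to SI units:
  M = 233.7 kN·m = 233700 N·m
Substitute:
  sigma = (233700 × 0.1204) / 0.0003006
  sigma = 9.36 × 10⁷ Pa
Convert: sigma = 9.36 × 10⁷ Pa = 93.6 MPa
Final answer: sigma = 93.6 MPa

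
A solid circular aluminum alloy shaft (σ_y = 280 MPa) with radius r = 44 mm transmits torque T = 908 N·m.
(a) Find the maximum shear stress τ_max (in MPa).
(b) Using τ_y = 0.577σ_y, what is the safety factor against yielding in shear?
(a) For a solid circular shaft, τ_max = T·r/J with J = π·r^4/2, i.e. τ_max = 2·T / (π·r^3). Convert r = 44 mm = 0.044 m.
  τ_max = (2 × 908) / (π × 0.044^3) = 6.786 × 10⁶ Pa = 6.786 MPa
(b) τ_y = 0.577 × 280 = 161.56 MPa
  SF = τ_y/τ_max = 161.56 / 6.786 = 23.81
Final answer: (a) τ_max = 6.786 MPa, (b) SF = 23.81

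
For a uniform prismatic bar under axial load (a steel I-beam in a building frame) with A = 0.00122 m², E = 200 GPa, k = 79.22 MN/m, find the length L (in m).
Model: a uniform prismatic bar under axial load, so k = (A·E) / L.
Solve for L: L = (A·E) / k.
Convert to SI units:
  E = 200 GPa = 2 × 10¹¹ Pa
  k = 79.22 MN/m = 7.922 × 10⁷ N/m
Substitute:
  L = (0.00122 × (2 × 10¹¹)) / (7.922 × 10⁷)
  L = 3.08 m
Final answer: L = 3.08 m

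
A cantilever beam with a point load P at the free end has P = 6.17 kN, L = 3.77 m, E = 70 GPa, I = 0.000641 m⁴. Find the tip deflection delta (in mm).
Model: a cantilever beam with a point load P at the free end, so delta = (P·L^3) / (3·E·I).
Convert to SI units:
  P = 6.17 kN = 6170 N
  E = 70 GPa = 7 × 10¹⁰ Pa
Substitute:
  delta = (6170 × 3.77^3) / (3 × (7 × 10¹⁰) × 0.000641)
  delta = 0.002456 m
Convert: delta = 0.002456 m = 2.456 mm
Final answer: delta = 2.456 mm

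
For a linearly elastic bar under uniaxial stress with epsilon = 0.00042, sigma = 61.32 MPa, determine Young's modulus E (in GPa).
Model: a linearly elastic bar under uniaxial stress, so sigma = E·epsilon.
Solve for E: E = sigma / epsilon.
Convert to SI units:
  sigma = 61.32 MPa = 6.132 × 10⁷ Pa
Substitute:
  E = (6.132 × 10⁷) / 0.00042
  E = 1.46 × 10¹¹ Pa
Convert: E = 1.46 × 10¹¹ Pa = 146 GPa
Final answer: E = 146 GPa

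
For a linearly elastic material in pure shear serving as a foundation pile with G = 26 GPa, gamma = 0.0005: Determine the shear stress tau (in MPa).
Model: a linearly elastic material in pure shear, so tau = G·gamma.
Convert to SI units:
  G = 26 GPa = 2.6 × 10¹⁰ Pa
Substitute:
  tau = (2.6 × 10¹⁰) × 0.0005
  tau = 1.3 × 10⁷ Pa
Convert: tau = 1.3 × 10⁷ Pa = 13 MPa
Final answer: tau = 13 MPa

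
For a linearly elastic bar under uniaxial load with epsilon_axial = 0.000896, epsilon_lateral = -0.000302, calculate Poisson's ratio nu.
Model: a linearly elastic bar under uniaxial load, so epsilon_lateral = -nu·epsilon_axial.
Solve for nu: nu = -epsilon_lateral / epsilon_axial.
Substitute:
  nu = -(-0.000302) / 0.000896
  nu = 0.3371
Final answer: nu = 0.3371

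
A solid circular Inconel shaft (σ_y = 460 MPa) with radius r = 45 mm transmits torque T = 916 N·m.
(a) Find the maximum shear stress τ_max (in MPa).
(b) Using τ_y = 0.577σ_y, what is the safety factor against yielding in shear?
(a) For a solid circular shaft, τ_max = T·r/J with J = π·r^4/2, i.e. τ_max = 2·T / (π·r^3). Convert r = 45 mm = 0.045 m.
  τ_max = (2 × 916) / (π × 0.045^3) = 6.399 × 10⁶ Pa = 6.399 MPa
(b) τ_y = 0.577 × 460 = 265.42 MPa
  SF = τ_y/τ_max = 265.42 / 6.399 = 41.48
Final answer: (a) τ_max = 6.399 MPa, (b) SF = 41.48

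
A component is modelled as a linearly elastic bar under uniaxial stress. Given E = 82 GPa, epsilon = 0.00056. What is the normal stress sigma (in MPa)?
Model: a linearly elastic bar under uniaxial stress, so sigma = E·epsilon.
Convert to SI units:
  E = 82 GPa = 8.2 × 10¹⁰ Pa
Substitute:
  sigma = (8.2 × 10¹⁰) × 0.00056
  sigma = 4.592 × 10⁷ Pa
Convert: sigma = 4.592 × 10⁷ Pa = 45.92 MPa
Final answer: sigma = 45.92 MPa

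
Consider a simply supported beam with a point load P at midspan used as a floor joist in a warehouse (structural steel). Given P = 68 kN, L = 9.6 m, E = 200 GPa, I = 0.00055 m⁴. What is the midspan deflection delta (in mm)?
Model: a simply supported beam with a point load P at midspan, so delta = (P·L^3) / (48·E·I).
Convert to SI units:
  P = 68 kN = 68000 N
  E = 200 GPa = 2 × 10¹¹ Pa
Substitute:
  delta = (68000 × 9.6^3) / (48 × (2 × 10¹¹) × 0.00055)
  delta = 0.01139 m
Convert: delta = 0.01139 m = 11.39 mm
Final answer: delta = 11.39 mm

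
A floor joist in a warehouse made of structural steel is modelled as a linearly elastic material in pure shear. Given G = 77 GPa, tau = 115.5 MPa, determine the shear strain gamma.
Model: a linearly elastic material in pure shear, so tau = G·gamma.
Solve for gamma: gamma = tau / G.
Convert to SI units:
  G = 77 GPa = 7.7 × 10¹⁰ Pa
  tau = 115.5 MPa = 1.155 × 10⁸ Pa
Substitute:
  gamma = (1.155 × 10⁸) / (7.7 × 10¹⁰)
  gamma = 0.0015
Final answer: gamma = 0.0015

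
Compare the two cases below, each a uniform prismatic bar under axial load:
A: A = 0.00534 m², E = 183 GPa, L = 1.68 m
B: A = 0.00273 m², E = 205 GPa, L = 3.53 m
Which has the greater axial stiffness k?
Model: a uniform prismatic bar under axial load, so k = (A·E) / L (SI units).
  A: k = (0.00534 × (1.83 × 10¹¹)) / 1.68 = 5.817 × 10⁸ N/m = 581.7 MN/m
  B: k = (0.00273 × (2.05 × 10¹¹)) / 3.53 = 1.585 × 10⁸ N/m = 158.5 MN/m
581.7 MN/m > 158.5 MN/m, so A is larger.
Final answer: A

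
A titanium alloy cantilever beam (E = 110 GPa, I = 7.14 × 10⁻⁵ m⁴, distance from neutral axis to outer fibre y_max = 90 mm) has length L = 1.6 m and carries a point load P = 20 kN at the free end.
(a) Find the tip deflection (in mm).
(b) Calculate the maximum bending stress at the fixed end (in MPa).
(a) Tip deflection of a cantilever with an end point load: δ = P·L^3 / (3·E·I). Convert P = 20 kN = 20000 N, E = 110 GPa = 1.1 × 10¹¹ Pa.
  δ = (20000 × 1.6^3) / (3 × (1.1 × 10¹¹) × (7.14 × 10⁻⁵)) = 0.003477 m = 3.477 mm
(b) Maximum bending moment at the fixed end: M = P·L = 20000 × 1.6 = 32000 N·m. Convert y_max = 90 mm = 0.09 m.
  σ = M·y_max / I = (32000 × 0.09) / (7.14 × 10⁻⁵) = 4.034 × 10⁷ Pa = 40.34 MPa
Final answer: (a) δ = 3.477 mm, (b) σ = 40.34 MPa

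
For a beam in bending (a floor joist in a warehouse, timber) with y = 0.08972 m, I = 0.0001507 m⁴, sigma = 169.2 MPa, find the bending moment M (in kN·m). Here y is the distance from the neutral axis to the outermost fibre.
Model: a beam in bending, so sigma = (M·y) / I.
Solve for M: M = (sigma·I) / y.
Convert to SI units:
  sigma = 169.2 MPa = 1.692 × 10⁸ Pa
Substitute:
  M = ((1.692 × 10⁸) × 0.0001507) / 0.08972
  M = 284200 N·m
Convert: M = 284200 N·m = 284.2 kN·m
Final answer: M = 284.2 kN·m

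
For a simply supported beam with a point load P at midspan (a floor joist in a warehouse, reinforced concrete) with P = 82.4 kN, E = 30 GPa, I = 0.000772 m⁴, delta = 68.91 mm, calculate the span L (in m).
Model: a simply supported beam with a point load P at midspan, so delta = (P·L^3) / (48·E·I).
Solve for L: L = ((48·delta·E·I) / P)^(1/3).
Convert to SI units:
  P = 82.4 kN = 82400 N
  E = 30 GPa = 3 × 10¹⁰ Pa
  delta = 68.91 mm = 0.06891 m
Substitute:
  L = ((48 × 0.06891 × (3 × 10¹⁰) × 0.000772) / 82400)^(1/3)
  L = 9.76 m
Final answer: L = 9.76 m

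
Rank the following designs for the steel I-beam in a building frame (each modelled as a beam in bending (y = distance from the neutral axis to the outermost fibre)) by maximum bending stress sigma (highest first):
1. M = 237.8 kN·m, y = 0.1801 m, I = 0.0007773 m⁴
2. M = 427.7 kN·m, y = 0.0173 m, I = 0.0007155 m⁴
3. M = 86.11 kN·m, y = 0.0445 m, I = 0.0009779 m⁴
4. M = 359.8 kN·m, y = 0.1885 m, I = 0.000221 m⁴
Model: a beam in bending (y = distance from the neutral axis to the outermost fibre), so sigma = (M·y) / I (SI units).
  Case 1: sigma = (237800 × 0.1801) / 0.0007773 = 5.51 × 10⁷ Pa = 55.1 MPa
  Case 2: sigma = (427700 × 0.0173) / 0.0007155 = 1.034 × 10⁷ Pa = 10.34 MPa
  Case 3: sigma = (86110 × 0.0445) / 0.0009779 = 3.918 × 10⁶ Pa = 3.918 MPa
  Case 4: sigma = (359800 × 0.1885) / 0.000221 = 3.069 × 10⁸ Pa = 306.9 MPa
Ordering: 306.9 MPa (case 4) > 55.1 MPa (case 1) > 10.34 MPa (case 2) > 3.918 MPa (case 3)
Final answer: 4, 1, 2, 3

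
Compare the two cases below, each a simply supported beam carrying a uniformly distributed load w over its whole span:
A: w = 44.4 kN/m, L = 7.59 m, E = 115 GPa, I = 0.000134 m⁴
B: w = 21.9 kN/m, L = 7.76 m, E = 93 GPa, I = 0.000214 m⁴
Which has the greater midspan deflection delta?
Model: a simply supported beam carrying a uniformly distributed load w over its whole span, so delta = (5·w·L^4) / (384·E·I) (SI units).
  A: delta = (5 × 44400 × 7.59^4) / (384 × (1.15 × 10¹¹) × 0.000134) = 0.1245 m = 124.5 mm
  B: delta = (5 × 21900 × 7.76^4) / (384 × (9.3 × 10¹⁰) × 0.000214) = 0.05196 m = 51.96 mm
124.5 mm > 51.96 mm, so A is larger.
Final answer: A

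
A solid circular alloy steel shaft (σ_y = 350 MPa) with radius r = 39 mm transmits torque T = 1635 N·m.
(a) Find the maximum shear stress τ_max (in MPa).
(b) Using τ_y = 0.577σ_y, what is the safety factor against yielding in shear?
(a) For a solid circular shaft, τ_max = T·r/J with J = π·r^4/2, i.e. τ_max = 2·T / (π·r^3). Convert r = 39 mm = 0.039 m.
  τ_max = (2 × 1635) / (π × 0.039^3) = 1.755 × 10⁷ Pa = 17.55 MPa
(b) τ_y = 0.577 × 350 = 201.95 MPa
  SF = τ_y/τ_max = 201.95 / 17.55 = 11.51
Final answer: (a) τ_max = 17.55 MPa, (b) SF = 11.51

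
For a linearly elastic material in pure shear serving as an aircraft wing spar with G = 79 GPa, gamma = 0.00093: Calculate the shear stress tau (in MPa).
Model: a linearly elastic material in pure shear, so tau = G·gamma.
Convert to SI units:
  G = 79 GPa = 7.9 × 10¹⁰ Pa
Substitute:
  tau = (7.9 × 10¹⁰) × 0.00093
  tau = 7.347 × 10⁷ Pa
Convert: tau = 7.347 × 10⁷ Pa = 73.47 MPa
Final answer: tau = 73.47 MPa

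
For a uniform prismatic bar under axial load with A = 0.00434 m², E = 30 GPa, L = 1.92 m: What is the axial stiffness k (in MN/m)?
Model: a uniform prismatic bar under axial load, so k = (A·E) / L.
Convert to SI units:
  E = 30 GPa = 3 × 10¹⁰ Pa
Substitute:
  k = (0.00434 × (3 × 10¹⁰)) / 1.92
  k = 6.781 × 10⁷ N/m
Convert: k = 6.781 × 10⁷ N/m = 67.81 MN/m
Final answer: k = 67.81 MN/m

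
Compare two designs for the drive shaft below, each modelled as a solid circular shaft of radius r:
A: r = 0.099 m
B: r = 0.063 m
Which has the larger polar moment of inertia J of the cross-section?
Model: a solid circular shaft of radius r, so J = (π·r^4) / 2 (SI units).
  A: J = (π × 0.099^4) / 2 = 0.0001509 m⁴
  B: J = (π × 0.063^4) / 2 = 2.474 × 10⁻⁵ m⁴
0.0001509 m⁴ > 2.474 × 10⁻⁵ m⁴, so A is larger.
Final answer: A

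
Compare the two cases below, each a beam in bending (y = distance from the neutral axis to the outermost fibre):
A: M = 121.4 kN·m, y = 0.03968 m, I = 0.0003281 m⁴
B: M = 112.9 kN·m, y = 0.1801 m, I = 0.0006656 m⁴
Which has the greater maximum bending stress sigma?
Model: a beam in bending (y = distance from the neutral axis to the outermost fibre), so sigma = (M·y) / I (SI units).
  A: sigma = (121400 × 0.03968) / 0.0003281 = 1.468 × 10⁷ Pa = 14.68 MPa
  B: sigma = (112900 × 0.1801) / 0.0006656 = 3.055 × 10⁷ Pa = 30.55 MPa
30.55 MPa > 14.68 MPa, so B is larger.
Final answer: B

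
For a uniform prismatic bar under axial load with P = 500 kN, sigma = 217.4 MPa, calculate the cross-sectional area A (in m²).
Model: a uniform prismatic bar under axial load, so sigma = P / A.
Solve for A: A = P / sigma.
Convert to SI units:
  P = 500 kN = 500000 N
  sigma = 217.4 MPa = 2.174 × 10⁸ Pa
Substitute:
  A = 500000 / (2.174 × 10⁸)
  A = 0.0023 m²
Final answer: A = 0.0023 m²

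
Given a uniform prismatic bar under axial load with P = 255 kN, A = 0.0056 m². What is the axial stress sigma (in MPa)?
Model: a uniform prismatic bar under axial load, so sigma = P / A.
Convert to SI units:
  P = 255 kN = 255000 N
Substitute:
  sigma = 255000 / 0.0056
  sigma = 4.554 × 10⁷ Pa
Convert: sigma = 4.554 × 10⁷ Pa = 45.54 MPa
Final answer: sigma = 45.54 MPa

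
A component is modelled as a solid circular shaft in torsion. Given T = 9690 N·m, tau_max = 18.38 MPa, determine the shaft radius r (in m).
Model: a solid circular shaft in torsion, so tau_max = (2·T) / (π·r^3).
Solve for r: r = ((2·T) / (π·tau_max))^(1/3).
Convert to SI units:
  tau_max = 18.38 MPa = 1.838 × 10⁷ Pa
Substitute:
  r = ((2 × 9690) / (π × (1.838 × 10⁷)))^(1/3)
  r = 0.06949 m
Final answer: r = 0.06949 m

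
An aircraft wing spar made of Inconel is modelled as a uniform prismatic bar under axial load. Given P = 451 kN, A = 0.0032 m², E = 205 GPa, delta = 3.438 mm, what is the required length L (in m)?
Model: a uniform prismatic bar under axial load, so delta = (P·L) / (A·E).
Solve for L: L = (delta·A·E) / P.
Convert to SI units:
  P = 451 kN = 451000 N
  E = 205 GPa = 2.05 × 10¹¹ Pa
  delta = 3.438 mm = 0.003438 m
Substitute:
  L = (0.003438 × 0.0032 × (2.05 × 10¹¹)) / 451000
  L = 5.001 m
Final answer: L = 5.001 m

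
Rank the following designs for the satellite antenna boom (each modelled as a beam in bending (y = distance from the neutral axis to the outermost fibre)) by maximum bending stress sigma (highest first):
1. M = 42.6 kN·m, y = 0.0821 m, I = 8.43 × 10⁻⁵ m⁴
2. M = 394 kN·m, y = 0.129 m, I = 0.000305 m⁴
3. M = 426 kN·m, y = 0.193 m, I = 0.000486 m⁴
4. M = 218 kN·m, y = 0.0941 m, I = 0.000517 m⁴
Model: a beam in bending (y = distance from the neutral axis to the outermost fibre), so sigma = (M·y) / I (SI units).
  Case 1: sigma = (42600 × 0.0821) / (8.43 × 10⁻⁵) = 4.149 × 10⁷ Pa = 41.49 MPa
  Case 2: sigma = (394000 × 0.129) / 0.000305 = 1.666 × 10⁸ Pa = 166.6 MPa
  Case 3: sigma = (426000 × 0.193) / 0.000486 = 1.692 × 10⁸ Pa = 169.2 MPa
  Case 4: sigma = (218000 × 0.0941) / 0.000517 = 3.968 × 10⁷ Pa = 39.68 MPa
Ordering: 169.2 MPa (case 3) > 166.6 MPa (case 2) > 41.49 MPa (case 1) > 39.68 MPa (case 4)
Final answer: 3, 2, 1, 4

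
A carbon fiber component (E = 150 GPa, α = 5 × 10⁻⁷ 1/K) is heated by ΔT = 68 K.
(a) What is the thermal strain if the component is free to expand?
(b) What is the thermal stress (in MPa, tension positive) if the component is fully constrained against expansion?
(a) Free thermal strain ε_th = α·ΔT = (5 × 10⁻⁷) × 68 = 3.4 × 10⁻⁵
(b) Fully constrained, the expansion is suppressed, so σ = -E·α·ΔT. Convert E = 150 GPa = 1.5 × 10¹¹ Pa.
  σ = -(1.5 × 10¹¹) × (5 × 10⁻⁷) × 68 = -5.1 × 10⁶ Pa = -5.1 MPa (compressive)
Final answer: (a) ε_th = 3.4 × 10⁻⁵, (b) σ = -5.1 MPa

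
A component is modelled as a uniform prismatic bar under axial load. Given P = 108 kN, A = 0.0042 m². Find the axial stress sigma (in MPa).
Model: a uniform prismatic bar under axial load, so sigma = P / A.
Convert to SI units:
  P = 108 kN = 108000 N
Substitute:
  sigma = 108000 / 0.0042
  sigma = 2.571 × 10⁷ Pa
Convert: sigma = 2.571 × 10⁷ Pa = 25.71 MPa
Final answer: sigma = 25.71 MPa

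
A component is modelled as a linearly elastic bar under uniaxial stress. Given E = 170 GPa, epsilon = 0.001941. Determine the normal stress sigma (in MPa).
Model: a linearly elastic bar under uniaxial stress, so sigma = E·epsilon.
Convert to SI units:
  E = 170 GPa = 1.7 × 10¹¹ Pa
Substitute:
  sigma = (1.7 × 10¹¹) × 0.001941
  sigma = 3.3 × 10⁸ Pa
Convert: sigma = 3.3 × 10⁸ Pa = 330 MPa
Final answer: sigma = 330 MPa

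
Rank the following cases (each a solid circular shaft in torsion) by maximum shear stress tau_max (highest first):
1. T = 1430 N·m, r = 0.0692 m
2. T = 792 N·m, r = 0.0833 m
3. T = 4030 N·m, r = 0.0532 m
Model: a solid circular shaft in torsion, so tau_max = (2·T) / (π·r^3) (SI units).
  Case 1: tau_max = (2 × 1430) / (π × 0.0692^3) = 2.747 × 10⁶ Pa = 2.747 MPa
  Case 2: tau_max = (2 × 792) / (π × 0.0833^3) = 872300 Pa = 0.8723 MPa
  Case 3: tau_max = (2 × 4030) / (π × 0.0532^3) = 1.704 × 10⁷ Pa = 17.04 MPa
Ordering: 17.04 MPa (case 3) > 2.747 MPa (case 1) > 0.8723 MPa (case 2)
Final answer: 3, 1, 2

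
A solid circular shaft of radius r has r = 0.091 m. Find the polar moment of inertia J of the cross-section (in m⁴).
Model: a solid circular shaft of radius r, so J = (π·r^4) / 2.
Substitute:
  J = (π × 0.091^4) / 2
  J = 0.0001077 m⁴
Final answer: J = 0.0001077 m⁴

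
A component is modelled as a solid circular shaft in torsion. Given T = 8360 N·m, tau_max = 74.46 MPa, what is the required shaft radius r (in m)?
Model: a solid circular shaft in torsion, so tau_max = (2·T) / (π·r^3).
Solve for r: r = ((2·T) / (π·tau_max))^(1/3).
Convert to SI units:
  tau_max = 74.46 MPa = 7.446 × 10⁷ Pa
Substitute:
  r = ((2 × 8360) / (π × (7.446 × 10⁷)))^(1/3)
  r = 0.0415 m
Final answer: r = 0.0415 m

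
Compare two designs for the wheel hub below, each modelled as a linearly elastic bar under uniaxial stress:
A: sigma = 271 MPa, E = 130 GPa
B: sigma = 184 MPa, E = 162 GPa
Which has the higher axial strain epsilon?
Model: a linearly elastic bar under uniaxial stress, so epsilon = sigma / E (SI units).
  A: epsilon = (2.71 × 10⁸) / (1.3 × 10¹¹) = 0.002085
  B: epsilon = (1.84 × 10⁸) / (1.62 × 10¹¹) = 0.001136
0.002085 > 0.001136, so A is larger.
Final answer: A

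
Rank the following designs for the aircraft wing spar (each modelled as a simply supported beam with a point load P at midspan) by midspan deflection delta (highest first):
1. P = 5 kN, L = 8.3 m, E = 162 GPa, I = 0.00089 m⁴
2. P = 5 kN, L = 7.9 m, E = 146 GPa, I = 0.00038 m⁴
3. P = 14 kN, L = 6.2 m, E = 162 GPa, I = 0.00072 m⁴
Model: a simply supported beam with a point load P at midspan, so delta = (P·L^3) / (48·E·I) (SI units).
  Case 1: delta = (5000 × 8.3^3) / (48 × (1.62 × 10¹¹) × 0.00089) = 0.0004131 m = 0.4131 mm
  Case 2: delta = (5000 × 7.9^3) / (48 × (1.46 × 10¹¹) × 0.00038) = 0.0009257 m = 0.9257 mm
  Case 3: delta = (14000 × 6.2^3) / (48 × (1.62 × 10¹¹) × 0.00072) = 0.000596 m = 0.596 mm
Ordering: 0.9257 mm (case 2) > 0.596 mm (case 3) > 0.4131 mm (case 1)
Final answer: 2, 3, 1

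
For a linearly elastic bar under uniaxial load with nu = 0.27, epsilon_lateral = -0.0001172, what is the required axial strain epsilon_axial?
Model: a linearly elastic bar under uniaxial load, so epsilon_lateral = -nu·epsilon_axial.
Solve for epsilon_axial: epsilon_axial = -epsilon_lateral / nu.
Substitute:
  epsilon_axial = -(-0.0001172) / 0.27
  epsilon_axial = 0.0004341
Final answer: epsilon_axial = 0.0004341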